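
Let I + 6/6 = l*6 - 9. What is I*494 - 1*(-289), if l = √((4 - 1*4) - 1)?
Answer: -4651 + 2964*I ≈ -4651.0 + 2964.0*I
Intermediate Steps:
l = I (l = √((4 - 4) - 1) = √(0 - 1) = √(-1) = I ≈ 1.0*I)
I = -10 + 6*I (I = -1 + (I*6 - 9) = -1 + (6*I - 9) = -1 + (-9 + 6*I) = -10 + 6*I ≈ -10.0 + 6.0*I)
I*494 - 1*(-289) = (-10 + 6*I)*494 - 1*(-289) = (-4940 + 2964*I) + 289 = -4651 + 2964*I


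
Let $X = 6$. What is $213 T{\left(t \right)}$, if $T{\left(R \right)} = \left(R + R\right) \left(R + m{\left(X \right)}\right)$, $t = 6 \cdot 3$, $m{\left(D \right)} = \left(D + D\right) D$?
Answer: $690120$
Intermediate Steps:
$m{\left(D \right)} = 2 D^{2}$ ($m{\left(D \right)} = 2 D D = 2 D^{2}$)
$t = 18$
$T{\left(R \right)} = 2 R \left(72 + R\right)$ ($T{\left(R \right)} = \left(R + R\right) \left(R + 2 \cdot 6^{2}\right) = 2 R \left(R + 2 \cdot 36\right) = 2 R \left(R + 72\right) = 2 R \left(72 + R\right)$)
$213 T{\left(t \right)} = 213 \cdot 2 \cdot 18 \left(72 + 18\right) = 213 \cdot 2 \cdot 18 \cdot 90 = 213 \cdot 3240 = 690120$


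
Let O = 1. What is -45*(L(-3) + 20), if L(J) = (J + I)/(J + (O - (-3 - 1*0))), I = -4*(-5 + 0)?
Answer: -1665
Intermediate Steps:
I = 20 (I = -4*(-5) = 20)
L(J) = (20 + J)/(4 + J) (L(J) = (J + 20)/(J + (1 - (-3 - 1*0))) = (20 + J)/(J + (1 - (-3 + 0))) = (20 + J)/(J + (1 - 1*(-3))) = (20 + J)/(J + (1 + 3)) = (20 + J)/(J + 4) = (20 + J)/(4 + J))
-45*(L(-3) + 20) = -45*((20 - 3)/(4 - 3) + 20) = -45*(17/1 + 20) = -45*(1*17 + 20) = -45*(17 + 20) = -45*37 = -1665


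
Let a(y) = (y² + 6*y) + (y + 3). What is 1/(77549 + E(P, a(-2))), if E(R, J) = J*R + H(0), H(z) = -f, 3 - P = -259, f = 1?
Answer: 1/75714 ≈ 1.3208e-5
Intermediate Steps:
P = 262 (P = 3 - 1*(-259) = 3 + 259 = 262)
H(z) = -1 (H(z) = -1*1 = -1)
a(y) = 3 + y² + 7*y (a(y) = (y² + 6*y) + (3 + y) = 3 + y² + 7*y)
E(R, J) = -1 + J*R (E(R, J) = J*R - 1 = -1 + J*R)
1/(77549 + E(P, a(-2))) = 1/(77549 + (-1 + (3 + (-2)² + 7*(-2))*262)) = 1/(77549 + (-1 + (3 + 4 - 14)*262)) = 1/(77549 + (-1 - 7*262)) = 1/(77549 + (-1 - 1834)) = 1/(77549 - 1835) = 1/75714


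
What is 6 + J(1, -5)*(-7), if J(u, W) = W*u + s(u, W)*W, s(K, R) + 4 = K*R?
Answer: -274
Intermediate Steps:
s(K, R) = -4 + K*R
J(u, W) = W*u + W*(-4 + W*u) (J(u, W) = W*u + (-4 + u*W)*W = W*u + (-4 + W*u)*W = W*u + W*(-4 + W*u))
6 + J(1, -5)*(-7) = 6 - 5*(-4 + 1 - 5*1)*(-7) = 6 - 5*(-4 + 1 - 5)*(-7) = 6 - 5*(-8)*(-7) = 6 + 40*(-7) = 6 - 280 = -274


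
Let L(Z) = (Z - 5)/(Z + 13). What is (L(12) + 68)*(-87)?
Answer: -148509/25 ≈ -5940.4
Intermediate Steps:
L(Z) = (-5 + Z)/(13 + Z)
(L(12) + 68)*(-87) = ((-5 + 12)/(13 + 12) + 68)*(-87) = (7/25 + 68)*(-87) = (1707/25)*(-87) = -148509/25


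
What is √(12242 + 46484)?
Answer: √58726 ≈ 242.33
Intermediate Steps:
√(12242 + 46484) = √58726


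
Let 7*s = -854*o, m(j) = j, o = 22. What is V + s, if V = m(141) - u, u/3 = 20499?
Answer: -64040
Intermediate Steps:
u = 61497 (u = 3*20499 = 61497)
V = -61356 (V = 141 - 1*61497 = 141 - 61497 = -61356)
s = -2684 (s = (-854*22)/7 = (1/7)*(-18788) = -2684)
V + s = -61356 - 2684 = -64040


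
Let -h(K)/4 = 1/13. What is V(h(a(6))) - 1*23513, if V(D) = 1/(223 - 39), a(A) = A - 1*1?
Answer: -4326391/184 ≈ -23513.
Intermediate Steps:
a(A) = -1 + A (a(A) = A - 1 = -1 + A)
h(K) = -4/13
V(D) = 1/184
V(h(a(6))) - 1*23513 = 1/184 - 1*23513 = 1/184 - 23513 = -4326391/184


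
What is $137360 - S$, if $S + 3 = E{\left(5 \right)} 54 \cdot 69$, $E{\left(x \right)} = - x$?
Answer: $155993$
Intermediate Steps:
$S = -18633$ ($S = -3 + \left(-1\right) 5 \cdot 54 \cdot 69 = -3 + \left(-5\right) 54 \cdot 69 = -3 - 18630 = -18633$)
$137360 - S = 137360 - -18633 = 137360 + 18633 = 155993$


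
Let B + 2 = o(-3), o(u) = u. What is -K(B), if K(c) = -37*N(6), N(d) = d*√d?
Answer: 222*√6 ≈ 543.79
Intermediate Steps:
N(d) = d^(3/2)
B = -5 (B = -2 - 3 = -5)
K(c) = -222*√6
-K(B) = -(-222)*√6 = 222*√6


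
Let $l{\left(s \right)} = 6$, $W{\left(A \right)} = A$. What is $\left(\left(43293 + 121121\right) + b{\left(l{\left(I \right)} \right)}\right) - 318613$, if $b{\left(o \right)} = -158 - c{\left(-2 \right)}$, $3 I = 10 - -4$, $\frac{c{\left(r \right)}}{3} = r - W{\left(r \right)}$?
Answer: $-154357$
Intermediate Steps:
$c{\left(r \right)} = 0$ ($c{\left(r \right)} = 3 \left(r - r\right) = 3 \cdot 0 = 0$)
$I = \frac{14}{3}$ ($I = \frac{10 - -4}{3} = \frac{10 + 4}{3} = \frac{1}{3} \cdot 14 = \frac{14}{3} \approx 4.6667$)
$b{\left(o \right)} = -158$ ($b{\left(o \right)} = -158 - 0 = -158 + 0 = -158$)
$\left(\left(43293 + 121121\right) + b{\left(l{\left(I \right)} \right)}\right) - 318613 = \left(\left(43293 + 121121\right) - 158\right) - 318613 = \left(164414 - 158\right) - 318613 = 164256 - 318613 = -154357$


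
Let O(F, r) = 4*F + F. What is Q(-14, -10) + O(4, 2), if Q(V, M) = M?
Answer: 10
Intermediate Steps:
O(F, r) = 5*F
Q(-14, -10) + O(4, 2) = -10 + 5*4 = -10 + 20 = 10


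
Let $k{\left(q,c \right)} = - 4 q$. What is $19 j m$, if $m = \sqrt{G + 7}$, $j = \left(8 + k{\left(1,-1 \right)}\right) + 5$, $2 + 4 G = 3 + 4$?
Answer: $\frac{171 \sqrt{33}}{2} \approx 491.16$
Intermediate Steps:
$G = \frac{5}{4}$ ($G = - \frac{1}{2} + \frac{3 + 4}{4} = - \frac{1}{2} + \frac{1}{4} \cdot 7 = - \frac{1}{2} + \frac{7}{4} = \frac{5}{4} \approx 1.25$)
$j = 9$ ($j = \left(8 - 4\right) + 5 = 4 + 5 = 9$)
$m = \frac{\sqrt{33}}{2}$ ($m = \sqrt{\frac{5}{4} + 7} = \sqrt{\frac{33}{4}} = \frac{\sqrt{33}}{2} \approx 2.8723$)
$19 j m = 19 \cdot 9 \frac{\sqrt{33}}{2} = 171 \frac{\sqrt{33}}{2} = \frac{171 \sqrt{33}}{2}$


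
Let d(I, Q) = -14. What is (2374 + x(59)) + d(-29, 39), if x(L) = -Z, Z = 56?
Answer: 2304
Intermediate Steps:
x(L) = -56 (x(L) = -1*56 = -56)
(2374 + x(59)) + d(-29, 39) = (2374 - 56) - 14 = 2318 - 14 = 2304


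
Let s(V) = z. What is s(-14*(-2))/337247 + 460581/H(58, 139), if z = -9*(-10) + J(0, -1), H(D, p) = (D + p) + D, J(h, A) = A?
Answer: 3045678102/1686235 ≈ 1806.2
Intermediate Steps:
H(D, p) = p + 2*D
z = 89 (z = -9*(-10) - 1 = 90 - 1 = 89)
s(V) = 89
s(-14*(-2))/337247 + 460581/H(58, 139) = 89/337247 + 460581/(139 + 2*58) = 89*(1/337247) + 460581/(139 + 116) = 89/337247 + 460581/255 = 89/337247 + 460581*(1/255) = 89/337247 + 9031/5 = 3045678102/1686235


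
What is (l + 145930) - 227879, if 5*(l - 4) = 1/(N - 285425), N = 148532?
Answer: -56088484426/684465 ≈ -81945.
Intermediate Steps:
l = 2737859/684465 (l = 4 + 1/(5*(148532 - 285425)) = 4 + (1/5)/(-136893) = 4 + (1/5)*(-1/136893) = 4 - 1/684465 = 2737859/684465 ≈ 4.0000)
(l + 145930) - 227879 = (2737859/684465 + 145930) - 227879 = 99886715309/684465 - 227879 = -56088484426/684465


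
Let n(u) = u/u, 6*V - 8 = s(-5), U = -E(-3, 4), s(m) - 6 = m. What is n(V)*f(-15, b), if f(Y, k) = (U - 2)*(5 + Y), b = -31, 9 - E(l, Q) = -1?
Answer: 120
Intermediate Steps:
s(m) = 6 + m
E(l, Q) = 10 (E(l, Q) = 9 - 1*(-1) = 9 + 1 = 10)
U = -10 (U = -1*10 = -10)
V = 3/2 (V = 4/3 + (6 - 5)/6 = 4/3 + (⅙)*1 = 4/3 + ⅙ = 3/2 ≈ 1.5000)
n(u) = 1
f(Y, k) = -60 - 12*Y (f(Y, k) = (-10 - 2)*(5 + Y) = -12*(5 + Y) = -60 - 12*Y)
n(V)*f(-15, b) = 1*(-60 - 12*(-15)) = 1*(-60 + 180) = 1*120 = 120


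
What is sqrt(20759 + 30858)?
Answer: sqrt(51617) ≈ 227.19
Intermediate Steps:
sqrt(20759 + 30858) = sqrt(51617)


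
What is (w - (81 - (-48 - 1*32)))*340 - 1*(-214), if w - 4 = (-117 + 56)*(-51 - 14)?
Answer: 1294934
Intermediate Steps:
w = 3969 (w = 4 + (-117 + 56)*(-51 - 14) = 4 - 61*(-65) = 4 + 3965 = 3969)
(w - (81 - (-48 - 1*32)))*340 - 1*(-214) = (3969 - (81 - (-48 - 1*32)))*340 - 1*(-214) = (3969 - (81 - (-48 - 32)))*340 + 214 = (3969 - (81 - 1*(-80)))*340 + 214 = (3969 - (81 + 80))*340 + 214 = (3969 - 1*161)*340 + 214 = (3969 - 161)*340 + 214 = 3808*340 + 214 = 1294720 + 214 = 1294934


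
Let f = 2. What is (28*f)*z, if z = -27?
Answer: -1512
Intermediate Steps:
(28*f)*z = (28*2)*(-27) = 56*(-27) = -1512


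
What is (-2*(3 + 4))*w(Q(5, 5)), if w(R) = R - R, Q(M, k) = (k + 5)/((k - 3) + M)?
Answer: 0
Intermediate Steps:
Q(M, k) = (5 + k)/(-3 + M + k) (Q(M, k) = (5 + k)/((-3 + k) + M) = (5 + k)/(-3 + M + k))
w(R) = 0
(-2*(3 + 4))*w(Q(5, 5)) = -2*(3 + 4)*0 = -2*7*0 = -14*0 = 0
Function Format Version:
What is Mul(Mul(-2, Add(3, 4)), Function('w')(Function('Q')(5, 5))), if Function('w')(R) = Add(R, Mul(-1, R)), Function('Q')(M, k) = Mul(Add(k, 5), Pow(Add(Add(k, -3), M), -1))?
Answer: 0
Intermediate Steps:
Function('Q')(M, k) = Mul(Pow(Add(-3, M, k), -1), Add(5, k)) (Function('Q')(M, k) = Mul(Add(5, k), Pow(Add(Add(-3, k), M), -1)) = Mul(Add(5, k), Pow(Add(-3, M, k), -1)) = Mul(Pow(Add(-3, M, k), -1), Add(5, k)))
Function('w')(R) = 0
Mul(Mul(-2, Add(3, 4)), Function('w')(Function('Q')(5, 5))) = Mul(Mul(-2, Add(3, 4)), 0) = Mul(Mul(-2, 7), 0) = Mul(-14, 0) = 0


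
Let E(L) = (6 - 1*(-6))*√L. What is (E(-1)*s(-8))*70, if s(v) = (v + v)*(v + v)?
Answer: 215040*I ≈ 2.1504e+5*I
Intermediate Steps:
s(v) = 4*v² (s(v) = (2*v)*(2*v) = 4*v²)
E(L) = 12*√L (E(L) = (6 + 6)*√L = 12*√L)
(E(-1)*s(-8))*70 = ((12*√(-1))*(4*(-8)²))*70 = ((12*I)*(4*64))*70 = ((12*I)*256)*70 = (3072*I)*70 = 215040*I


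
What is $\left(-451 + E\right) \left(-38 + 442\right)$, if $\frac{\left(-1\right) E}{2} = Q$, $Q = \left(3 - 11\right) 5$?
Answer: $-149884$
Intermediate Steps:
$Q = -40$ ($Q = \left(-8\right) 5 = -40$)
$E = 80$ ($E = \left(-2\right) \left(-40\right) = 80$)
$\left(-451 + E\right) \left(-38 + 442\right) = \left(-451 + 80\right) \left(-38 + 442\right) = \left(-371\right) 404 = -149884$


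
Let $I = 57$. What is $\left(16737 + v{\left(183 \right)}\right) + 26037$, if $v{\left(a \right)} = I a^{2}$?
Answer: $1951647$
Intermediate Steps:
$v{\left(a \right)} = 57 a^{2}$
$\left(16737 + v{\left(183 \right)}\right) + 26037 = \left(16737 + 57 \cdot 183^{2}\right) + 26037 = \left(16737 + 57 \cdot 33489\right) + 26037 = \left(16737 + 1908873\right) + 26037 = 1925610 + 26037 = 1951647$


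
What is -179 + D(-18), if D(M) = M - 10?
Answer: -207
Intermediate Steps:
D(M) = -10 + M
-179 + D(-18) = -179 + (-10 - 18) = -179 - 28 = -207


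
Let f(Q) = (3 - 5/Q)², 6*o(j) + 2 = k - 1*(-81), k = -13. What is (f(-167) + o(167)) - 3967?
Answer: -110072848/27889 ≈ -3946.8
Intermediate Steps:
o(j) = 11 (o(j) = -⅓ + (-13 - 1*(-81))/6 = -⅓ + (-13 + 81)/6 = -⅓ + (⅙)*68 = -⅓ + 34/3 = 11)
(f(-167) + o(167)) - 3967 = ((-5 + 3*(-167))²/(-167)² + 11) - 3967 = ((-5 - 501)²/27889 + 11) - 3967 = ((1/27889)*(-506)² + 11) - 3967 = ((1/27889)*256036 + 11) - 3967 = (256036/27889 + 11) - 3967 = 562815/27889 - 3967 = -110072848/27889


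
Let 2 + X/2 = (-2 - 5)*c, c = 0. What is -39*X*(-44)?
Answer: -6864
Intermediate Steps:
X = -4 (X = -4 + 2*((-2 - 5)*0) = -4 + 2*(-7*0) = -4 + 2*0 = -4 + 0 = -4)
-39*X*(-44) = -39*(-4)*(-44) = 156*(-44) = -6864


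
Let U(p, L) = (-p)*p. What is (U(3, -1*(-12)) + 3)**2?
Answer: 36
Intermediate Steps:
U(p, L) = -p**2
(U(3, -1*(-12)) + 3)**2 = (-1*3**2 + 3)**2 = (-1*9 + 3)**2 = (-9 + 3)**2 = (-6)**2 = 36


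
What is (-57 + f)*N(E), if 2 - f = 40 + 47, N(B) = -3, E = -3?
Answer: 426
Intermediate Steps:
f = -85 (f = 2 - (40 + 47) = 2 - 1*87 = 2 - 87 = -85)
(-57 + f)*N(E) = (-57 - 85)*(-3) = -142*(-3) = 426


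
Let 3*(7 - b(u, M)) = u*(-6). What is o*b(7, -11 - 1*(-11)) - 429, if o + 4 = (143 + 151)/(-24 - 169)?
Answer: -105183/193 ≈ -544.99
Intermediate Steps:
b(u, M) = 7 + 2*u (b(u, M) = 7 - u*(-6)/3 = 7 - (-2)*u = 7 + 2*u)
o = -1066/193 (o = -4 + (143 + 151)/(-24 - 169) = -4 + 294/(-193) = -4 + 294*(-1/193) = -4 - 294/193 = -1066/193 ≈ -5.5233)
o*b(7, -11 - 1*(-11)) - 429 = -1066*(7 + 2*7)/193 - 429 = -1066*(7 + 14)/193 - 429 = -1066/193*21 - 429 = -22386/193 - 429 = -105183/193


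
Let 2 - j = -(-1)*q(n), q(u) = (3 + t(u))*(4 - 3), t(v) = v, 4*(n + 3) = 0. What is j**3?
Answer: 8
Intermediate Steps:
n = -3 (n = -3 + (1/4)*0 = -3 + 0 = -3)
q(u) = 3 + u (q(u) = (3 + u)*(4 - 3) = (3 + u)*1 = 3 + u)
j = 2 (j = 2 - (-1)*(-(3 - 3)) = 2 - (-1)*(-1*0) = 2 - (-1)*0 = 2 - 1*0 = 2 + 0 = 2)
j**3 = 2**3 = 8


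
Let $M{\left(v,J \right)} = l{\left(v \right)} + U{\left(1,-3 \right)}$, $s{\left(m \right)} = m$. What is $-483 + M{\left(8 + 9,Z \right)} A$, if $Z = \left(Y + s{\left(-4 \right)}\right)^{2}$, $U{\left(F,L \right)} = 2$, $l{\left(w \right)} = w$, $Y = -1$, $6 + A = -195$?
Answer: $-4302$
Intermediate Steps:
$A = -201$ ($A = -6 - 195 = -201$)
$Z = 25$ ($Z = \left(-1 - 4\right)^{2} = \left(-5\right)^{2} = 25$)
$M{\left(v,J \right)} = 2 + v$ ($M{\left(v,J \right)} = v + 2 = 2 + v$)
$-483 + M{\left(8 + 9,Z \right)} A = -483 + \left(2 + \left(8 + 9\right)\right) \left(-201\right) = -483 + \left(2 + 17\right) \left(-201\right) = -483 + 19 \left(-201\right) = -483 - 3819 = -4302$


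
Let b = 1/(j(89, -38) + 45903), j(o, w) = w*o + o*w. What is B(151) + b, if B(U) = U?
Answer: 5909990/39139 ≈ 151.00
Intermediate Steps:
j(o, w) = 2*o*w (j(o, w) = o*w + o*w = 2*o*w)
b = 1/39139 (b = 1/(2*89*(-38) + 45903) = 1/(-6764 + 45903) = 1/39139 ≈ 2.5550e-5)
B(151) + b = 151 + 1/39139 = 5909990/39139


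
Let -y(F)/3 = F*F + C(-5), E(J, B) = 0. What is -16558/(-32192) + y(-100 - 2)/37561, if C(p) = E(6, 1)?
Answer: -191420833/604581856 ≈ -0.31662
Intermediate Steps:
C(p) = 0
y(F) = -3*F**2 (y(F) = -3*(F*F + 0) = -3*(F**2 + 0) = -3*F**2)
-16558/(-32192) + y(-100 - 2)/37561 = -16558/(-32192) - 3*(-100 - 2)**2/37561 = -16558*(-1/32192) - 3*(-102)**2*(1/37561) = 8279/16096 - 3*10404*(1/37561) = 8279/16096 - 31212*1/37561 = 8279/16096 - 31212/37561 = -191420833/604581856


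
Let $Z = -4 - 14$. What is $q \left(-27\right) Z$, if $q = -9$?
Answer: $-4374$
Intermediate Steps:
$Z = -18$ ($Z = -4 - 14 = -18$)
$q \left(-27\right) Z = \left(-9\right) \left(-27\right) \left(-18\right) = 243 \left(-18\right) = -4374$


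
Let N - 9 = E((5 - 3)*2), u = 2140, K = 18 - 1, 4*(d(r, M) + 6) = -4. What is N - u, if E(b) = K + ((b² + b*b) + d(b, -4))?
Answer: -2089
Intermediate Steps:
d(r, M) = -7 (d(r, M) = -6 + (¼)*(-4) = -6 - 1 = -7)
K = 17
E(b) = 10 + 2*b² (E(b) = 17 + ((b² + b*b) - 7) = 17 + ((b² + b²) - 7) = 17 + (2*b² - 7) = 17 + (-7 + 2*b²) = 10 + 2*b²)
N = 51 (N = 9 + (10 + 2*((5 - 3)*2)²) = 9 + (10 + 2*(2*2)²) = 9 + (10 + 2*4²) = 9 + (10 + 2*16) = 9 + (10 + 32) = 9 + 42 = 51)
N - u = 51 - 1*2140 = 51 - 2140 = -2089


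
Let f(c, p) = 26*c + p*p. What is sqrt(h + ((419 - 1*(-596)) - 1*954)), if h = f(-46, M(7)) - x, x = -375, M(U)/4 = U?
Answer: 2*sqrt(6) ≈ 4.8990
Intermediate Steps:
M(U) = 4*U
f(c, p) = p**2 + 26*c (f(c, p) = 26*c + p**2 = p**2 + 26*c)
h = -37 (h = ((4*7)**2 + 26*(-46)) - 1*(-375) = (28**2 - 1196) + 375 = (784 - 1196) + 375 = -412 + 375 = -37)
sqrt(h + ((419 - 1*(-596)) - 1*954)) = sqrt(-37 + ((419 - 1*(-596)) - 1*954)) = sqrt(-37 + ((419 + 596) - 954)) = sqrt(-37 + (1015 - 954)) = sqrt(-37 + 61) = sqrt(24) = 2*sqrt(6)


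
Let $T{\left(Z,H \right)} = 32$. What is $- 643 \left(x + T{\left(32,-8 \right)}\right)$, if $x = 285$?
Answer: $-203831$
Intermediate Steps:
$- 643 \left(x + T{\left(32,-8 \right)}\right) = - 643 \left(285 + 32\right) = \left(-643\right) 317 = -203831$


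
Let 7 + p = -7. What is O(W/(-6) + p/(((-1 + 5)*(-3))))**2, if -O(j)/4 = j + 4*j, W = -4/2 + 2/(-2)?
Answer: 10000/9 ≈ 1111.1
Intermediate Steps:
W = -3 (W = -4*1/2 + 2*(-1/2) = -2 - 1 = -3)
p = -14 (p = -7 - 7 = -14)
O(j) = -20*j (O(j) = -4*(j + 4*j) = -20*j)
O(W/(-6) + p/(((-1 + 5)*(-3))))**2 = (-20*(-3/(-6) - 14*(-1/(3*(-1 + 5)))))**2 = (-20*(-3*(-1/6) - 14/(4*(-3))))**2 = (-20*(1/2 - 14/(-12)))**2 = (-20*(1/2 - 14*(-1/12)))**2 = (-20*(1/2 + 7/6))**2 = (-20*5/3)**2 = (-100/3)**2 = 10000/9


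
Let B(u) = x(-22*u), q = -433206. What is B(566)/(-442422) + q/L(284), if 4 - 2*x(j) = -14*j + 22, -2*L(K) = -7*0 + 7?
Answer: 383320340075/3096954 ≈ 1.2377e+5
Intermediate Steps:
L(K) = -7/2 (L(K) = -(-7*0 + 7)/2 = -(0 + 7)/2 = -1/2*7 = -7/2)
x(j) = -9 + 7*j (x(j) = 2 - (-14*j + 22)/2 = 2 - (22 - 14*j)/2 = 2 + (-11 + 7*j) = -9 + 7*j)
B(u) = -9 - 154*u (B(u) = -9 + 7*(-22*u) = -9 - 154*u)
B(566)/(-442422) + q/L(284) = (-9 - 154*566)/(-442422) - 433206/(-7/2) = (-9 - 87164)*(-1/442422) - 433206*(-2/7) = -87173*(-1/442422) + 866412/7 = 87173/442422 + 866412/7 = 383320340075/3096954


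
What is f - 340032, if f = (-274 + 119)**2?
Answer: -316007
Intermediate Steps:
f = 24025 (f = (-155)**2 = 24025)
f - 340032 = 24025 - 340032 = -316007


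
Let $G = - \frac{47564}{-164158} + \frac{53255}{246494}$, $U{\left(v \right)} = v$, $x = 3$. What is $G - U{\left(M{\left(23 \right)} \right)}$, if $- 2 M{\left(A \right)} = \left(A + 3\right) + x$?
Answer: $\frac{151798481165}{10115990513} \approx 15.006$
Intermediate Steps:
$M{\left(A \right)} = -3 - \frac{A}{2}$ ($M{\left(A \right)} = - \frac{\left(A + 3\right) + 3}{2} = - \frac{\left(3 + A\right) + 3}{2} = - \frac{6 + A}{2} = -3 - \frac{A}{2}$)
$G = \frac{10233237453}{20231981026}$ ($G = \left(-47564\right) \left(- \frac{1}{164158}\right) + 53255 \cdot \frac{1}{246494} = \frac{23782}{82079} + \frac{53255}{246494} = \frac{10233237453}{20231981026} \approx 0.5058$)
$G - U{\left(M{\left(23 \right)} \right)} = \frac{10233237453}{20231981026} - \left(-3 - \frac{23}{2}\right) = \frac{10233237453}{20231981026} - - \frac{29}{2} = \frac{10233237453}{20231981026} + \frac{29}{2} = \frac{151798481165}{10115990513}$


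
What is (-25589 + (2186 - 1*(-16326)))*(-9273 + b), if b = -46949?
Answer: 397883094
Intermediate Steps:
(-25589 + (2186 - 1*(-16326)))*(-9273 + b) = (-25589 + (2186 - 1*(-16326)))*(-9273 - 46949) = (-25589 + (2186 + 16326))*(-56222) = (-25589 + 18512)*(-56222) = -7077*(-56222) = 397883094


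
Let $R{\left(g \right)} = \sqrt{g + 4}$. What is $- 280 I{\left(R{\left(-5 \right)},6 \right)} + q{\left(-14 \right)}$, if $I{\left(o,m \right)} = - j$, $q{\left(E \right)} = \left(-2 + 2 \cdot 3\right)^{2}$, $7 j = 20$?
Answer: $816$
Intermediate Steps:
$j = \frac{20}{7}$ ($j = \frac{1}{7} \cdot 20 = \frac{20}{7} \approx 2.8571$)
$q{\left(E \right)} = 16$ ($q{\left(E \right)} = \left(-2 + 6\right)^{2} = 4^{2} = 16$)
$R{\left(g \right)} = \sqrt{4 + g}$
$I{\left(o,m \right)} = - \frac{20}{7}$ ($I{\left(o,m \right)} = \left(-1\right) \frac{20}{7} = - \frac{20}{7}$)
$- 280 I{\left(R{\left(-5 \right)},6 \right)} + q{\left(-14 \right)} = \left(-280\right) \left(- \frac{20}{7}\right) + 16 = 800 + 16 = 816$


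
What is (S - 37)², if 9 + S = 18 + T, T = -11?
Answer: 1521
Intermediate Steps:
S = -2 (S = -9 + (18 - 11) = -9 + 7 = -2)
(S - 37)² = (-2 - 37)² = (-39)² = 1521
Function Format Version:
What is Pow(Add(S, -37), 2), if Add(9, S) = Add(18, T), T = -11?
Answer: 1521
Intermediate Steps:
S = -2 (S = Add(-9, Add(18, -11)) = Add(-9, 7) = -2)
Pow(Add(S, -37), 2) = Pow(Add(-2, -37), 2) = Pow(-39, 2) = 1521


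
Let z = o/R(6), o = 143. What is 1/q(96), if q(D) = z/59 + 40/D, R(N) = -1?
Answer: -708/1421 ≈ -0.49824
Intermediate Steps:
z = -143 (z = 143/(-1) = 143*(-1) = -143)
q(D) = -143/59 + 40/D
1/q(96) = 1/(-143/59 + 40/96) = 1/(-143/59 + 40*(1/96)) = 1/(-143/59 + 5/12) = 1/(-1421/708) = -708/1421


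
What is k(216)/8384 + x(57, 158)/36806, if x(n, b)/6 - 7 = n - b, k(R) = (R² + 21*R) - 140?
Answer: 234286417/38572688 ≈ 6.0739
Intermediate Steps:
k(R) = -140 + R² + 21*R
x(n, b) = 42 - 6*b + 6*n (x(n, b) = 42 + 6*(n - b) = 42 + (-6*b + 6*n) = 42 - 6*b + 6*n)
k(216)/8384 + x(57, 158)/36806 = (-140 + 216² + 21*216)/8384 + (42 - 6*158 + 6*57)/36806 = (-140 + 46656 + 4536)*(1/8384) + (42 - 948 + 342)*(1/36806) = 51052*(1/8384) - 564*1/36806 = 12763/2096 - 282/18403 = 234286417/38572688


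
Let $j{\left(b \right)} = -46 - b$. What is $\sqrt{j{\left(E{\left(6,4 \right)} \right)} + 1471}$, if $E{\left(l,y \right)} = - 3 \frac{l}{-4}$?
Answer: $\frac{\sqrt{5682}}{2} \approx 37.69$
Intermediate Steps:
$E{\left(l,y \right)} = \frac{3 l}{4}$ ($E{\left(l,y \right)} = - 3 l \left(- \frac{1}{4}\right) = - 3 \left(- \frac{l}{4}\right) = \frac{3 l}{4}$)
$\sqrt{j{\left(E{\left(6,4 \right)} \right)} + 1471} = \sqrt{\left(-46 - \frac{3}{4} \cdot 6\right) + 1471} = \sqrt{\left(-46 - \frac{9}{2}\right) + 1471} = \sqrt{- \frac{101}{2} + 1471} = \sqrt{\frac{2841}{2}} = \frac{\sqrt{5682}}{2}$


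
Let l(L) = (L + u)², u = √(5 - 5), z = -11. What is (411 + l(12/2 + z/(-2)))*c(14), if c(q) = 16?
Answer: 8692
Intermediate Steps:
u = 0 (u = √0 = 0)
l(L) = L² (l(L) = (L + 0)² = L²)
(411 + l(12/2 + z/(-2)))*c(14) = (411 + (12/2 - 11/(-2))²)*16 = (411 + (12*(½) - 11*(-½))²)*16 = (411 + (6 + 11/2)²)*16 = (411 + (23/2)²)*16 = (411 + 529/4)*16 = (2173/4)*16 = 8692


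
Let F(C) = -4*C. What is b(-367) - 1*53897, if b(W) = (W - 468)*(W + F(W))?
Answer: -973232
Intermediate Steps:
b(W) = -3*W*(-468 + W) (b(W) = (W - 468)*(W - 4*W) = (-468 + W)*(-3*W) = -3*W*(-468 + W))
b(-367) - 1*53897 = 3*(-367)*(468 - 1*(-367)) - 1*53897 = 3*(-367)*(468 + 367) - 53897 = 3*(-367)*835 - 53897 = -919335 - 53897 = -973232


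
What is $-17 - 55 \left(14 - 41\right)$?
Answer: $1468$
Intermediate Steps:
$-17 - 55 \left(14 - 41\right) = -17 - -1485 = -17 + 1485 = 1468$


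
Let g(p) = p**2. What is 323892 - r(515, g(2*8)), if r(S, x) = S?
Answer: 323377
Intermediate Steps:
323892 - r(515, g(2*8)) = 323892 - 1*515 = 323892 - 515 = 323377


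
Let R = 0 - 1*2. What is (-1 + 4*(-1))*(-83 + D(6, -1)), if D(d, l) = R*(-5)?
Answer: 365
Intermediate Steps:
R = -2 (R = 0 - 2 = -2)
D(d, l) = 10 (D(d, l) = -2*(-5) = 10)
(-1 + 4*(-1))*(-83 + D(6, -1)) = (-1 + 4*(-1))*(-83 + 10) = (-1 - 4)*(-73) = -5*(-73) = 365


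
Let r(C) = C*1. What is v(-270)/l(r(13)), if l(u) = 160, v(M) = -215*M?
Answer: 5805/16 ≈ 362.81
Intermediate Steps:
r(C) = C
v(-270)/l(r(13)) = -215*(-270)/160 = 58050*(1/160) = 5805/16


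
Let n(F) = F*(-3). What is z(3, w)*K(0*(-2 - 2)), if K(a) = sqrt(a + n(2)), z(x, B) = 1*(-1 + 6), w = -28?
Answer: 5*I*sqrt(6) ≈ 12.247*I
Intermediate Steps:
n(F) = -3*F
z(x, B) = 5 (z(x, B) = 1*5 = 5)
K(a) = sqrt(-6 + a) (K(a) = sqrt(a - 3*2) = sqrt(a - 6) = sqrt(-6 + a))
z(3, w)*K(0*(-2 - 2)) = 5*sqrt(-6 + 0*(-2 - 2)) = 5*sqrt(-6 + 0*(-4)) = 5*sqrt(-6 + 0) = 5*sqrt(-6) = 5*(I*sqrt(6)) = 5*I*sqrt(6)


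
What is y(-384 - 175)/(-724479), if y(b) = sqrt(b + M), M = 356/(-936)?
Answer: -I*sqrt(3403270)/56509362 ≈ -3.2646e-5*I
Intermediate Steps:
M = -89/234 (M = 356*(-1/936) = -89/234 ≈ -0.38034)
y(b) = sqrt(-89/234 + b) (y(b) = sqrt(b - 89/234) = sqrt(-89/234 + b))
y(-384 - 175)/(-724479) = (sqrt(-2314 + 6084*(-384 - 175))/78)/(-724479) = (sqrt(-2314 + 6084*(-559))/78)*(-1/724479) = (sqrt(-2314 - 3400956)/78)*(-1/724479) = (sqrt(-3403270)/78)*(-1/724479) = ((I*sqrt(3403270))/78)*(-1/724479) = (I*sqrt(3403270)/78)*(-1/724479) = -I*sqrt(3403270)/56509362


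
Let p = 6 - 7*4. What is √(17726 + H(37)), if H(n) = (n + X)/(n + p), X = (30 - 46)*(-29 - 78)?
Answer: √446065/5 ≈ 133.58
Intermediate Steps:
p = -22 (p = 6 - 28 = -22)
X = 1712 (X = -16*(-107) = 1712)
H(n) = (1712 + n)/(-22 + n) (H(n) = (n + 1712)/(n - 22) = (1712 + n)/(-22 + n))
√(17726 + H(37)) = √(17726 + (1712 + 37)/(-22 + 37)) = √(17726 + 1749/15) = √(17726 + (1/15)*1749) = √(17726 + 583/5) = √(89213/5) = √446065/5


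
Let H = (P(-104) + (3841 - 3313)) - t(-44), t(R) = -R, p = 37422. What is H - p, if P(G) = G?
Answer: -37042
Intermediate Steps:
H = 380 (H = (-104 + (3841 - 3313)) - (-1)*(-44) = (-104 + 528) - 1*44 = 424 - 44 = 380)
H - p = 380 - 1*37422 = 380 - 37422 = -37042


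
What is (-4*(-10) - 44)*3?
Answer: -12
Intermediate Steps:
(-4*(-10) - 44)*3 = (40 - 44)*3 = -4*3 = -12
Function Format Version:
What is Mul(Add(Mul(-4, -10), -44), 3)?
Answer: -12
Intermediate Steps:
Mul(Add(Mul(-4, -10), -44), 3) = Mul(Add(40, -44), 3) = Mul(-4, 3) = -12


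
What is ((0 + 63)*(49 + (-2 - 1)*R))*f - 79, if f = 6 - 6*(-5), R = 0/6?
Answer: 111053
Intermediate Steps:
R = 0 (R = 0*(⅙) = 0)
f = 36 (f = 6 - 2*(-15) = 6 + 30 = 36)
((0 + 63)*(49 + (-2 - 1)*R))*f - 79 = ((0 + 63)*(49 + (-2 - 1)*0))*36 - 79 = (63*(49 - 3*0))*36 - 79 = (63*(49 + 0))*36 - 79 = (63*49)*36 - 79 = 3087*36 - 79 = 111132 - 79 = 111053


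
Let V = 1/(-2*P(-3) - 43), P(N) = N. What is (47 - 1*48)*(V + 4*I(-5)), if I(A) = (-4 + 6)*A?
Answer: 1481/37 ≈ 40.027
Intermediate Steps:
I(A) = 2*A
V = -1/37 (V = 1/(-2*(-3) - 43) = 1/(6 - 43) = 1/(-37) = -1/37 ≈ -0.027027)
(47 - 1*48)*(V + 4*I(-5)) = (47 - 1*48)*(-1/37 + 4*(2*(-5))) = (47 - 48)*(-1/37 + 4*(-10)) = -(-1/37 - 40) = -1*(-1481/37) = 1481/37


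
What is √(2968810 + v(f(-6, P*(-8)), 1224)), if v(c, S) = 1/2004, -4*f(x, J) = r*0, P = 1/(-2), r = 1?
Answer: √2980697115741/1002 ≈ 1723.0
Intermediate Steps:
P = -½ ≈ -0.50000
f(x, J) = 0 (f(x, J) = -0/4 = -¼*0 = 0)
v(c, S) = 1/2004
√(2968810 + v(f(-6, P*(-8)), 1224)) = √(2968810 + 1/2004) = √(5949495241/2004) = √2980697115741/1002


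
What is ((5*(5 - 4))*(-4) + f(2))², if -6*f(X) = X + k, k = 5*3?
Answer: 18769/36 ≈ 521.36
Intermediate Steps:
k = 15
f(X) = -5/2 - X/6 (f(X) = -(X + 15)/6 = -(15 + X)/6 = -5/2 - X/6)
((5*(5 - 4))*(-4) + f(2))² = ((5*(5 - 4))*(-4) + (-5/2 - ⅙*2))² = ((5*1)*(-4) + (-5/2 - ⅓))² = (5*(-4) - 17/6)² = (-20 - 17/6)² = (-137/6)² = 18769/36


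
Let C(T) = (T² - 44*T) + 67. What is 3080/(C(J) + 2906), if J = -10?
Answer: 3080/3513 ≈ 0.87674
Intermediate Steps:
C(T) = 67 + T² - 44*T
3080/(C(J) + 2906) = 3080/((67 + (-10)² - 44*(-10)) + 2906) = 3080/((67 + 100 + 440) + 2906) = 3080/(607 + 2906) = 3080/3513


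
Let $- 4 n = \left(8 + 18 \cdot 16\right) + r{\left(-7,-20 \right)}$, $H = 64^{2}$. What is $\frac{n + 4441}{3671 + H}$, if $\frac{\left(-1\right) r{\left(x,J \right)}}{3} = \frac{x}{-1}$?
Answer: $\frac{17489}{31068} \approx 0.56293$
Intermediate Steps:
$r{\left(x,J \right)} = 3 x$ ($r{\left(x,J \right)} = - 3 \frac{x}{-1} = - 3 x \left(-1\right) = - 3 \left(- x\right) = 3 x$)
$H = 4096$
$n = - \frac{275}{4}$ ($n = - \frac{\left(8 + 18 \cdot 16\right) + 3 \left(-7\right)}{4} = - \frac{\left(8 + 288\right) - 21}{4} = - \frac{296 - 21}{4} = \left(- \frac{1}{4}\right) 275 = - \frac{275}{4} \approx -68.75$)
$\frac{n + 4441}{3671 + H} = \frac{- \frac{275}{4} + 4441}{3671 + 4096} = \frac{17489}{4 \cdot 7767} = \frac{17489}{4} \cdot \frac{1}{7767} = \frac{17489}{31068}$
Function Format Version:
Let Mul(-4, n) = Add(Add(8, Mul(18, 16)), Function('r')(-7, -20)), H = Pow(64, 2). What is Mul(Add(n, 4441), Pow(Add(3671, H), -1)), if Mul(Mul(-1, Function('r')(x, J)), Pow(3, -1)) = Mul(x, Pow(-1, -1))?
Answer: Rational(17489, 31068) ≈ 0.56293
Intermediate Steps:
Function('r')(x, J) = Mul(3, x) (Function('r')(x, J) = Mul(-3, Mul(x, Pow(-1, -1))) = Mul(-3, Mul(x, -1)) = Mul(-3, Mul(-1, x)) = Mul(3, x))
H = 4096
n = Rational(-275, 4) (n = Mul(Rational(-1, 4), Add(Add(8, Mul(18, 16)), Mul(3, -7))) = Mul(Rational(-1, 4), Add(Add(8, 288), -21)) = Mul(Rational(-1, 4), Add(296, -21)) = Mul(Rational(-1, 4), 275) = Rational(-275, 4) ≈ -68.750)
Mul(Add(n, 4441), Pow(Add(3671, H), -1)) = Mul(Add(Rational(-275, 4), 4441), Pow(Add(3671, 4096), -1)) = Mul(Rational(17489, 4), Pow(7767, -1)) = Mul(Rational(17489, 4), Rational(1, 7767)) = Rational(17489, 31068)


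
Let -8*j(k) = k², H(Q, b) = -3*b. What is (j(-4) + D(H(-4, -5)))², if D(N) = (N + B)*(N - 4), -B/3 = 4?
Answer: 961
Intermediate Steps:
B = -12 (B = -3*4 = -12)
D(N) = (-12 + N)*(-4 + N) (D(N) = (N - 12)*(N - 4) = (-12 + N)*(-4 + N))
j(k) = -k²/8
(j(-4) + D(H(-4, -5)))² = (-⅛*(-4)² + (48 + (-3*(-5))² - (-48)*(-5)))² = (-⅛*16 + (48 + 15² - 16*15))² = (-2 + (48 + 225 - 240))² = (-2 + 33)² = 31² = 961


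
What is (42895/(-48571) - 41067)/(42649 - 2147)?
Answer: -997354076/983611321 ≈ -1.0140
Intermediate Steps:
(42895/(-48571) - 41067)/(42649 - 2147) = (42895*(-1/48571) - 41067)/40502 = (-42895/48571 - 41067)*(1/40502) = -1994708152/48571*1/40502 = -997354076/983611321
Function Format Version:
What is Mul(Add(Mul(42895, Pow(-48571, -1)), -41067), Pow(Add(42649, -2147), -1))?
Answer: Rational(-997354076, 983611321) ≈ -1.0140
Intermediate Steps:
Mul(Add(Mul(42895, Pow(-48571, -1)), -41067), Pow(Add(42649, -2147), -1)) = Mul(Add(Mul(42895, Rational(-1, 48571)), -41067), Pow(40502, -1)) = Mul(Add(Rational(-42895, 48571), -41067), Rational(1, 40502)) = Mul(Rational(-1994708152, 48571), Rational(1, 40502)) = Rational(-997354076, 983611321)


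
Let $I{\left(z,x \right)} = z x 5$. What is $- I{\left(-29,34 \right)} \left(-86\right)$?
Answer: $-423980$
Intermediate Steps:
$I{\left(z,x \right)} = 5 x z$ ($I{\left(z,x \right)} = x z 5 = 5 x z$)
$- I{\left(-29,34 \right)} \left(-86\right) = - 5 \cdot 34 \left(-29\right) \left(-86\right) = \left(-1\right) \left(-4930\right) \left(-86\right) = 4930 \left(-86\right) = -423980$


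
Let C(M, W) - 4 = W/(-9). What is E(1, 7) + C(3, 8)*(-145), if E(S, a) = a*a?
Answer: -3619/9 ≈ -402.11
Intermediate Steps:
E(S, a) = a**2
C(M, W) = 4 - W/9 (C(M, W) = 4 + W/(-9) = 4 + W*(-1/9) = 4 - W/9)
E(1, 7) + C(3, 8)*(-145) = 7**2 + (4 - 1/9*8)*(-145) = 49 + (4 - 8/9)*(-145) = 49 + (28/9)*(-145) = 49 - 4060/9 = -3619/9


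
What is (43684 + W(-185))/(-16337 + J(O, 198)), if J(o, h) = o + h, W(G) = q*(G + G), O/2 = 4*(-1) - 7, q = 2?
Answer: -42944/16161 ≈ -2.6573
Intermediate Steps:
O = -22 (O = 2*(4*(-1) - 7) = 2*(-4 - 7) = 2*(-11) = -22)
W(G) = 4*G (W(G) = 2*(G + G) = 2*(2*G) = 4*G)
J(o, h) = h + o
(43684 + W(-185))/(-16337 + J(O, 198)) = (43684 + 4*(-185))/(-16337 + (198 - 22)) = (43684 - 740)/(-16337 + 176) = 42944/(-16161) = 42944*(-1/16161) = -42944/16161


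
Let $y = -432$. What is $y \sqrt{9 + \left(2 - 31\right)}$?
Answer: $- 864 i \sqrt{5} \approx - 1932.0 i$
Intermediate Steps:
$y \sqrt{9 + \left(2 - 31\right)} = - 432 \sqrt{9 + \left(2 - 31\right)} = - 432 \sqrt{9 - 29} = - 432 \sqrt{-20} = - 432 \cdot 2 i \sqrt{5} = - 864 i \sqrt{5}$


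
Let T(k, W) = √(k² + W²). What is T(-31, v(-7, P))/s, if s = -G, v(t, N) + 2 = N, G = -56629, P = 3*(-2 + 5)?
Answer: √1010/56629 ≈ 0.00056121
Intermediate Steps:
P = 9 (P = 3*3 = 9)
v(t, N) = -2 + N
s = 56629 (s = -1*(-56629) = 56629)
T(k, W) = √(W² + k²)
T(-31, v(-7, P))/s = √((-2 + 9)² + (-31)²)/56629 = √(7² + 961)*(1/56629) = √(49 + 961)*(1/56629) = √1010*(1/56629) = √1010/56629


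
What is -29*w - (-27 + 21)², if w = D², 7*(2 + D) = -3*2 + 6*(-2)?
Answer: -31460/49 ≈ -642.04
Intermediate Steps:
D = -32/7 (D = -2 + (-3*2 + 6*(-2))/7 = -2 + (-6 - 12)/7 = -2 + (⅐)*(-18) = -2 - 18/7 = -32/7 ≈ -4.5714)
w = 1024/49 (w = (-32/7)² = 1024/49 ≈ 20.898)
-29*w - (-27 + 21)² = -29*1024/49 - (-27 + 21)² = -29696/49 - 1*(-6)² = -29696/49 - 1*36 = -29696/49 - 36 = -31460/49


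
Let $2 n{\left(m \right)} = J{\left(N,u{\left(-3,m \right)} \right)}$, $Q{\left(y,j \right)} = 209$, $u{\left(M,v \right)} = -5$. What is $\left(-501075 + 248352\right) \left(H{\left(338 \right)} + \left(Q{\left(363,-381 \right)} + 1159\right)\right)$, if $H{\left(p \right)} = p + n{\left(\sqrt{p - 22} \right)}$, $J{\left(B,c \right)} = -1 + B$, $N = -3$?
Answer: $-430639992$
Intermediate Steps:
$n{\left(m \right)} = -2$ ($n{\left(m \right)} = \frac{-1 - 3}{2} = \frac{1}{2} \left(-4\right) = -2$)
$H{\left(p \right)} = -2 + p$ ($H{\left(p \right)} = p - 2 = -2 + p$)
$\left(-501075 + 248352\right) \left(H{\left(338 \right)} + \left(Q{\left(363,-381 \right)} + 1159\right)\right) = \left(-501075 + 248352\right) \left(\left(-2 + 338\right) + \left(209 + 1159\right)\right) = - 252723 \left(336 + 1368\right) = \left(-252723\right) 1704 = -430639992$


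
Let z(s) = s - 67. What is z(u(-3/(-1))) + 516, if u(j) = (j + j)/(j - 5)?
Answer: 446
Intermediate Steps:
u(j) = 2*j/(-5 + j) (u(j) = (2*j)/(-5 + j) = 2*j/(-5 + j))
z(s) = -67 + s
z(u(-3/(-1))) + 516 = (-67 + 2*(-3/(-1))/(-5 - 3/(-1))) + 516 = (-67 + 2*(-3*(-1))/(-5 - 3*(-1))) + 516 = (-67 + 2*3/(-5 + 3)) + 516 = (-67 + 2*3/(-2)) + 516 = (-67 + 2*3*(-1/2)) + 516 = (-67 - 3) + 516 = -70 + 516 = 446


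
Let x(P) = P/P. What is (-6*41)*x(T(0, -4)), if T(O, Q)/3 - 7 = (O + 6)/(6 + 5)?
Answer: -246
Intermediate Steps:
T(O, Q) = 249/11 + 3*O/11 (T(O, Q) = 21 + 3*((O + 6)/(6 + 5)) = 21 + 3*((6 + O)/11) = 21 + 3*((6 + O)*(1/11)) = 21 + 3*(6/11 + O/11) = 21 + (18/11 + 3*O/11) = 249/11 + 3*O/11)
x(P) = 1
(-6*41)*x(T(0, -4)) = -6*41*1 = -246*1 = -246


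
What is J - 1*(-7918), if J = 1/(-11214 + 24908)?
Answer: 108429093/13694 ≈ 7918.0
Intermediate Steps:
J = 1/13694 ≈ 7.3025e-5
J - 1*(-7918) = 1/13694 - 1*(-7918) = 1/13694 + 7918 = 108429093/13694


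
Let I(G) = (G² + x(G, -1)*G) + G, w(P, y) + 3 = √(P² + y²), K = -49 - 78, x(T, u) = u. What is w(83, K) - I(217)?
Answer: -47092 + √23018 ≈ -46940.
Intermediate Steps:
K = -127
w(P, y) = -3 + √(P² + y²)
I(G) = G² (I(G) = (G² - G) + G = G²)
w(83, K) - I(217) = (-3 + √(83² + (-127)²)) - 1*217² = (-3 + √(6889 + 16129)) - 1*47089 = (-3 + √23018) - 47089 = -47092 + √23018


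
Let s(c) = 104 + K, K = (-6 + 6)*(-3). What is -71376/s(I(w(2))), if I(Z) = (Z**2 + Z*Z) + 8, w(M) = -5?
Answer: -8922/13 ≈ -686.31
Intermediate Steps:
K = 0 (K = 0*(-3) = 0)
I(Z) = 8 + 2*Z**2 (I(Z) = (Z**2 + Z**2) + 8 = 2*Z**2 + 8 = 8 + 2*Z**2)
s(c) = 104 (s(c) = 104 + 0 = 104)
-71376/s(I(w(2))) = -71376/104 = -71376*1/104 = -8922/13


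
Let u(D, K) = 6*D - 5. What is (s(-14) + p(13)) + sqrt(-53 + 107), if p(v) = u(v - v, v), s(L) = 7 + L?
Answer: -12 + 3*sqrt(6) ≈ -4.6515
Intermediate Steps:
u(D, K) = -5 + 6*D
p(v) = -5 (p(v) = -5 + 6*(v - v) = -5 + 6*0 = -5 + 0 = -5)
(s(-14) + p(13)) + sqrt(-53 + 107) = ((7 - 14) - 5) + sqrt(-53 + 107) = (-7 - 5) + sqrt(54) = -12 + 3*sqrt(6)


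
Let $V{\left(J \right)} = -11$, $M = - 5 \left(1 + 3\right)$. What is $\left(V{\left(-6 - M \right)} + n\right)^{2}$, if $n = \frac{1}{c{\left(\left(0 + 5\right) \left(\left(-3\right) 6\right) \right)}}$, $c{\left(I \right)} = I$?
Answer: $\frac{982081}{8100} \approx 121.24$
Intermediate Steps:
$M = -20$ ($M = \left(-5\right) 4 = -20$)
$n = - \frac{1}{90}$ ($n = \frac{1}{\left(0 + 5\right) \left(\left(-3\right) 6\right)} = \frac{1}{5 \left(-18\right)} = \frac{1}{-90} = - \frac{1}{90} \approx -0.011111$)
$\left(V{\left(-6 - M \right)} + n\right)^{2} = \left(-11 - \frac{1}{90}\right)^{2} = \left(- \frac{991}{90}\right)^{2} = \frac{982081}{8100}$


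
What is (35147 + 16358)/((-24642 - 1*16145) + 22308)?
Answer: -51505/18479 ≈ -2.7872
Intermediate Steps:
(35147 + 16358)/((-24642 - 1*16145) + 22308) = 51505/((-24642 - 16145) + 22308) = 51505/(-40787 + 22308) = 51505/(-18479) = 51505*(-1/18479) = -51505/18479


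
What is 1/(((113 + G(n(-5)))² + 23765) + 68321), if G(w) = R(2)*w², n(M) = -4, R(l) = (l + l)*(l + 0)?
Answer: 1/150167 ≈ 6.6593e-6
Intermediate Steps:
R(l) = 2*l² (R(l) = (2*l)*l = 2*l²)
G(w) = 8*w² (G(w) = (2*2²)*w² = (2*4)*w² = 8*w²)
1/(((113 + G(n(-5)))² + 23765) + 68321) = 1/(((113 + 8*(-4)²)² + 23765) + 68321) = 1/(((113 + 8*16)² + 23765) + 68321) = 1/(((113 + 128)² + 23765) + 68321) = 1/((241² + 23765) + 68321) = 1/((58081 + 23765) + 68321) = 1/(81846 + 68321) = 1/150167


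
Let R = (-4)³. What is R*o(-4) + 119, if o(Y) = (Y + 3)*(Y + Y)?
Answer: -393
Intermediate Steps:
R = -64
o(Y) = 2*Y*(3 + Y) (o(Y) = (3 + Y)*(2*Y) = 2*Y*(3 + Y))
R*o(-4) + 119 = -128*(-4)*(3 - 4) + 119 = -128*(-4)*(-1) + 119 = -64*8 + 119 = -512 + 119 = -393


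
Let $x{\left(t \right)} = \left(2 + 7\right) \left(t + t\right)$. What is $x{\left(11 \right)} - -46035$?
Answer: $46233$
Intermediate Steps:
$x{\left(t \right)} = 18 t$ ($x{\left(t \right)} = 9 \cdot 2 t = 18 t$)
$x{\left(11 \right)} - -46035 = 18 \cdot 11 - -46035 = 198 + 46035 = 46233$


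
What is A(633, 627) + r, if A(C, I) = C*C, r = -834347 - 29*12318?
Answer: -790880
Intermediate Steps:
r = -1191569 (r = -834347 - 357222 = -1191569)
A(C, I) = C²
A(633, 627) + r = 633² - 1191569 = 400689 - 1191569 = -790880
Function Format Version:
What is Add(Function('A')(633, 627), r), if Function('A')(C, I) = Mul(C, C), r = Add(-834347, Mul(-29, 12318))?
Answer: -790880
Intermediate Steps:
r = -1191569 (r = Add(-834347, -357222) = -1191569)
Function('A')(C, I) = Pow(C, 2)
Add(Function('A')(633, 627), r) = Add(Pow(633, 2), -1191569) = Add(400689, -1191569) = -790880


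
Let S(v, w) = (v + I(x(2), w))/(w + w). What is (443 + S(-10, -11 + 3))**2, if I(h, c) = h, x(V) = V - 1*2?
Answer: 12595401/64 ≈ 1.9680e+5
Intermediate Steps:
x(V) = -2 + V (x(V) = V - 2 = -2 + V)
S(v, w) = v/(2*w) (S(v, w) = (v + (-2 + 2))/(w + w) = (v + 0)/((2*w)) = v*(1/(2*w)) = v/(2*w))
(443 + S(-10, -11 + 3))**2 = (443 + (1/2)*(-10)/(-11 + 3))**2 = (443 + (1/2)*(-10)/(-8))**2 = (443 + (1/2)*(-10)*(-1/8))**2 = (443 + 5/8)**2 = (3549/8)**2 = 12595401/64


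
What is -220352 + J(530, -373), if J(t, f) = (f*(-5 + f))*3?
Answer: 202630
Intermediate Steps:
J(t, f) = 3*f*(-5 + f)
-220352 + J(530, -373) = -220352 + 3*(-373)*(-5 - 373) = -220352 + 3*(-373)*(-378) = -220352 + 422982 = 202630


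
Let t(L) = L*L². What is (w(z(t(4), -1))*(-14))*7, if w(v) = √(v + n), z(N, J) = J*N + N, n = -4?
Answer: -196*I ≈ -196.0*I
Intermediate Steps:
t(L) = L³
z(N, J) = N + J*N
w(v) = √(-4 + v) (w(v) = √(v - 4) = √(-4 + v))
(w(z(t(4), -1))*(-14))*7 = (√(-4 + 4³*(1 - 1))*(-14))*7 = (√(-4 + 64*0)*(-14))*7 = (√(-4 + 0)*(-14))*7 = (√(-4)*(-14))*7 = ((2*I)*(-14))*7 = -28*I*7 = -196*I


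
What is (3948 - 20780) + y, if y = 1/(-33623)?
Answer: -565942337/33623 ≈ -16832.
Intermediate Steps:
y = -1/33623 ≈ -2.9742e-5
(3948 - 20780) + y = (3948 - 20780) - 1/33623 = -16832 - 1/33623 = -565942337/33623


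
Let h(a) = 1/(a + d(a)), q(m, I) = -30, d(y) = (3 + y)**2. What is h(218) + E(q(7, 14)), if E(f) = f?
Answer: -1471769/49059 ≈ -30.000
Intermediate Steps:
h(a) = 1/(a + (3 + a)**2)
h(218) + E(q(7, 14)) = 1/(218 + (3 + 218)**2) - 30 = 1/(218 + 221**2) - 30 = 1/(218 + 48841) - 30 = 1/49059 - 30 = -1471769/49059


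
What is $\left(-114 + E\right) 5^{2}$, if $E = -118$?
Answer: $-5800$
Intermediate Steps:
$\left(-114 + E\right) 5^{2} = \left(-114 - 118\right) 5^{2} = \left(-232\right) 25 = -5800$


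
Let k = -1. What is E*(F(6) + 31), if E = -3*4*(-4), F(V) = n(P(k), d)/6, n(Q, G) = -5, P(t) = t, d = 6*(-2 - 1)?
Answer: 1448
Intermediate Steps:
d = -18 (d = 6*(-3) = -18)
F(V) = -⅚ (F(V) = -5/6 = -5*⅙ = -⅚)
E = 48 (E = -12*(-4) = 48)
E*(F(6) + 31) = 48*(-⅚ + 31) = 48*(181/6) = 1448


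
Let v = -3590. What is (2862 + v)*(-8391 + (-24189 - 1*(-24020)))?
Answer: 6231680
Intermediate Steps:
(2862 + v)*(-8391 + (-24189 - 1*(-24020))) = (2862 - 3590)*(-8391 + (-24189 - 1*(-24020))) = -728*(-8391 + (-24189 + 24020)) = -728*(-8391 - 169) = -728*(-8560) = 6231680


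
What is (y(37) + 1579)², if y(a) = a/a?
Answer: 2496400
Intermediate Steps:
y(a) = 1
(y(37) + 1579)² = (1 + 1579)² = 1580² = 2496400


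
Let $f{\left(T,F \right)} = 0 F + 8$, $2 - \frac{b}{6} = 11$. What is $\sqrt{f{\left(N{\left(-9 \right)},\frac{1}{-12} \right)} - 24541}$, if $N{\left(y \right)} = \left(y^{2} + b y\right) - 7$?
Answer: $i \sqrt{24533} \approx 156.63 i$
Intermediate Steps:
$b = -54$ ($b = 12 - 66 = -54$)
$N{\left(y \right)} = -7 + y^{2} - 54 y$ ($N{\left(y \right)} = \left(y^{2} - 54 y\right) - 7 = -7 + y^{2} - 54 y$)
$f{\left(T,F \right)} = 8$ ($f{\left(T,F \right)} = 0 + 8 = 8$)
$\sqrt{f{\left(N{\left(-9 \right)},\frac{1}{-12} \right)} - 24541} = \sqrt{8 - 24541} = \sqrt{-24533} = i \sqrt{24533}$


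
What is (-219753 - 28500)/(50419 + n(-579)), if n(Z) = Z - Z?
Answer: -248253/50419 ≈ -4.9238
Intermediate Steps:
n(Z) = 0
(-219753 - 28500)/(50419 + n(-579)) = (-219753 - 28500)/(50419 + 0) = -248253/50419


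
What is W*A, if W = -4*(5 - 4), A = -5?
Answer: 20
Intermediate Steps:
W = -4 (W = -4*1 = -4)
W*A = -4*(-5) = 20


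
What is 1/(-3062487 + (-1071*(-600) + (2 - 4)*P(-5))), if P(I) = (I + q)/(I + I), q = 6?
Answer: -5/12099434 ≈ -4.1324e-7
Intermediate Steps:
P(I) = (6 + I)/(2*I) (P(I) = (I + 6)/(I + I) = (6 + I)/((2*I)) = (6 + I)*(1/(2*I)) = (6 + I)/(2*I))
1/(-3062487 + (-1071*(-600) + (2 - 4)*P(-5))) = 1/(-3062487 + (-1071*(-600) + (2 - 4)*((1/2)*(6 - 5)/(-5)))) = 1/(-3062487 + (642600 - (-1)/5)) = 1/(-3062487 + (642600 - 2*(-1/10))) = 1/(-3062487 + (642600 + 1/5)) = 1/(-3062487 + 3213001/5) = 1/(-12099434/5) = -5/12099434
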